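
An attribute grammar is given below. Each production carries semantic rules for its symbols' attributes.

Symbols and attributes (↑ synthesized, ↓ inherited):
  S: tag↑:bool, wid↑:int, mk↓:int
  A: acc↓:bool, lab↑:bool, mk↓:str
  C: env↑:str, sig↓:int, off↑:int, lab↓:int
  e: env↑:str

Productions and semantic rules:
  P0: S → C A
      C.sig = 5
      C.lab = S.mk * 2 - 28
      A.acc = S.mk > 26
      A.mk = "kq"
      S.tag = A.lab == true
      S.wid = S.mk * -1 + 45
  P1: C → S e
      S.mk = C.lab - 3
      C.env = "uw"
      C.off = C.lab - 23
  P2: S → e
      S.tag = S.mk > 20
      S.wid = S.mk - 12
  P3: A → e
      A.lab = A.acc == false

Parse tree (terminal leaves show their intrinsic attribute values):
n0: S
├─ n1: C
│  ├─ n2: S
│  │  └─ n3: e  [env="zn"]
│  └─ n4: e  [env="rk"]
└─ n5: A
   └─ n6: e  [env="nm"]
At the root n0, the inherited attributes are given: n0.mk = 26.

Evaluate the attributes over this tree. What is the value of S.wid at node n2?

9

1. n0.mk = 26  [given at root]
2. n1.sig = 5  [5]
3. n1.lab = 24  [S.mk * 2 - 28]
4. n2.mk = 21  [C.lab - 3]
5. n3.env = "zn"  [terminal]
6. n2.tag = true  [S.mk > 20]
7. n2.wid = 9  [S.mk - 12]
8. n4.env = "rk"  [terminal]
9. n1.env = "uw"  ["uw"]
10. n1.off = 1  [C.lab - 23]
11. n5.acc = false  [S.mk > 26]
12. n5.mk = "kq"  ["kq"]
13. n6.env = "nm"  [terminal]
14. n5.lab = true  [A.acc == false]
15. n0.tag = true  [A.lab == true]
16. n0.wid = 19  [S.mk * -1 + 45]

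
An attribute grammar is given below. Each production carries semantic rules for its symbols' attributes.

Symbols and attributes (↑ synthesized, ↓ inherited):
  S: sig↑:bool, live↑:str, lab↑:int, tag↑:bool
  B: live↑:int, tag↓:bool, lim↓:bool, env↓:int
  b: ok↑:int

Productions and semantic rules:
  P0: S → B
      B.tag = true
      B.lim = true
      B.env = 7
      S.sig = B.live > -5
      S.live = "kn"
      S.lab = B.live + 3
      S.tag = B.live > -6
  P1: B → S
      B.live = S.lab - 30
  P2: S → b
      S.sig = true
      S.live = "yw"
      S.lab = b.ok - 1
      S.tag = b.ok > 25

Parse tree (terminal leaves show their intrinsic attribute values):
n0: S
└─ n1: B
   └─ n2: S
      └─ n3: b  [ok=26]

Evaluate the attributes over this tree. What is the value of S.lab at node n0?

1. n1.tag = true  [true]
2. n1.lim = true  [true]
3. n1.env = 7  [7]
4. n3.ok = 26  [terminal]
5. n2.sig = true  [true]
6. n2.live = "yw"  ["yw"]
7. n2.lab = 25  [b.ok - 1]
8. n2.tag = true  [b.ok > 25]
9. n1.live = -5  [S.lab - 30]
10. n0.sig = false  [B.live > -5]
11. n0.live = "kn"  ["kn"]
12. n0.lab = -2  [B.live + 3]
13. n0.tag = true  [B.live > -6]

-2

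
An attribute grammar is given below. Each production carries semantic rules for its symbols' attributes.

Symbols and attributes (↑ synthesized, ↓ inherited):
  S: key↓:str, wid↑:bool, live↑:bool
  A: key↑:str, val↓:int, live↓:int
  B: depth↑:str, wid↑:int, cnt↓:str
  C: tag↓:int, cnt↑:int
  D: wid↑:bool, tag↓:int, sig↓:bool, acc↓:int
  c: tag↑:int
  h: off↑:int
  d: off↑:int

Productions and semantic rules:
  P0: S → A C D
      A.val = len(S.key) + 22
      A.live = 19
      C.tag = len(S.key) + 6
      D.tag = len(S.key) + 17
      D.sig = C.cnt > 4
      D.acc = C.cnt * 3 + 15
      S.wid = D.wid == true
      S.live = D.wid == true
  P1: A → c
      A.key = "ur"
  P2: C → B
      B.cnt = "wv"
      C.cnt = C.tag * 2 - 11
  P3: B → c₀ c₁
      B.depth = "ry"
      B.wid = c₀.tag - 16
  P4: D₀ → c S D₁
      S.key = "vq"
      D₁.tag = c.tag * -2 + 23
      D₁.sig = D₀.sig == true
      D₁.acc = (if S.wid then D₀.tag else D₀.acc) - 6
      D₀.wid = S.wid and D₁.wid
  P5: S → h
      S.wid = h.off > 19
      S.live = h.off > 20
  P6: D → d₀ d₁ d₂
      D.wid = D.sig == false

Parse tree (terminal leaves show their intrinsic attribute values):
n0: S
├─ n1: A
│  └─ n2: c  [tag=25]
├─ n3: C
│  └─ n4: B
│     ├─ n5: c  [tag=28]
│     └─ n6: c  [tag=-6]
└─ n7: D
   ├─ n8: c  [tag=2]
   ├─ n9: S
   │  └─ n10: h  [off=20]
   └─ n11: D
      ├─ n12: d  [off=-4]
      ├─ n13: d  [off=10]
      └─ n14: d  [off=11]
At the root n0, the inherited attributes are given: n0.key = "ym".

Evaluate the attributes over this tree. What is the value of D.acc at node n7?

1. n0.key = "ym"  [given at root]
2. n1.val = 24  [len(S.key) + 22]
3. n1.live = 19  [19]
4. n2.tag = 25  [terminal]
5. n1.key = "ur"  ["ur"]
6. n3.tag = 8  [len(S.key) + 6]
7. n4.cnt = "wv"  ["wv"]
8. n5.tag = 28  [terminal]
9. n6.tag = -6  [terminal]
10. n4.depth = "ry"  ["ry"]
11. n4.wid = 12  [c₀.tag - 16]
12. n3.cnt = 5  [C.tag * 2 - 11]
13. n7.tag = 19  [len(S.key) + 17]
14. n7.sig = true  [C.cnt > 4]
15. n7.acc = 30  [C.cnt * 3 + 15]
16. n8.tag = 2  [terminal]
17. n9.key = "vq"  ["vq"]
18. n10.off = 20  [terminal]
19. n9.wid = true  [h.off > 19]
20. n9.live = false  [h.off > 20]
21. n11.tag = 19  [c.tag * -2 + 23]
22. n11.sig = true  [D₀.sig == true]
23. n11.acc = 13  [(if S.wid then D₀.tag else D₀.acc) - 6]
24. n12.off = -4  [terminal]
25. n13.off = 10  [terminal]
26. n14.off = 11  [terminal]
27. n11.wid = false  [D.sig == false]
28. n7.wid = false  [S.wid and D₁.wid]
29. n0.wid = false  [D.wid == true]
30. n0.live = false  [D.wid == true]

30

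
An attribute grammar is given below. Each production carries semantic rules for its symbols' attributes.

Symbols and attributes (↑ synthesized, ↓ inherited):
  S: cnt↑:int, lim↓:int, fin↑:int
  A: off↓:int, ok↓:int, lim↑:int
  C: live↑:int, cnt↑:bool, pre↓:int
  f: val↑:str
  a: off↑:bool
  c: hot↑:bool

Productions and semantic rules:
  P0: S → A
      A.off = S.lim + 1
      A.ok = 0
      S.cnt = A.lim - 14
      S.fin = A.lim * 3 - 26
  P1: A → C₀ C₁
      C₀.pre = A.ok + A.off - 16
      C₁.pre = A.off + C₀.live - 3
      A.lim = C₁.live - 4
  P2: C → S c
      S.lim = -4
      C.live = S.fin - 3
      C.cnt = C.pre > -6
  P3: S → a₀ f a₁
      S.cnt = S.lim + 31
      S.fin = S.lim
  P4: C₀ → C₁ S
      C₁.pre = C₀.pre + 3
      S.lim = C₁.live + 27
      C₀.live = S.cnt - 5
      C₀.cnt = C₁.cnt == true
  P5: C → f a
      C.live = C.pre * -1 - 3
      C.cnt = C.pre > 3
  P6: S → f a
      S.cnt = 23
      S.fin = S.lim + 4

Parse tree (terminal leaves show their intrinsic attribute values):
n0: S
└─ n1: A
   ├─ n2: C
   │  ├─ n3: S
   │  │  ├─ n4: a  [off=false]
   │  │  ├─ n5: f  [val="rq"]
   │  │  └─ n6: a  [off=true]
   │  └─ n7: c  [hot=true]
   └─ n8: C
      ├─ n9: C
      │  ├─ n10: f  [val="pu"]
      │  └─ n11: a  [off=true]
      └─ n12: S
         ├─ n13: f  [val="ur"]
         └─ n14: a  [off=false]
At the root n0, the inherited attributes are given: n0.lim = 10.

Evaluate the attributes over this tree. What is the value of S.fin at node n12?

24

1. n0.lim = 10  [given at root]
2. n1.off = 11  [S.lim + 1]
3. n1.ok = 0  [0]
4. n2.pre = -5  [A.ok + A.off - 16]
5. n3.lim = -4  [-4]
6. n4.off = false  [terminal]
7. n5.val = "rq"  [terminal]
8. n6.off = true  [terminal]
9. n3.cnt = 27  [S.lim + 31]
10. n3.fin = -4  [S.lim]
11. n7.hot = true  [terminal]
12. n2.live = -7  [S.fin - 3]
13. n2.cnt = true  [C.pre > -6]
14. n8.pre = 1  [A.off + C₀.live - 3]
15. n9.pre = 4  [C₀.pre + 3]
16. n10.val = "pu"  [terminal]
17. n11.off = true  [terminal]
18. n9.live = -7  [C.pre * -1 - 3]
19. n9.cnt = true  [C.pre > 3]
20. n12.lim = 20  [C₁.live + 27]
21. n13.val = "ur"  [terminal]
22. n14.off = false  [terminal]
23. n12.cnt = 23  [23]
24. n12.fin = 24  [S.lim + 4]
25. n8.live = 18  [S.cnt - 5]
26. n8.cnt = true  [C₁.cnt == true]
27. n1.lim = 14  [C₁.live - 4]
28. n0.cnt = 0  [A.lim - 14]
29. n0.fin = 16  [A.lim * 3 - 26]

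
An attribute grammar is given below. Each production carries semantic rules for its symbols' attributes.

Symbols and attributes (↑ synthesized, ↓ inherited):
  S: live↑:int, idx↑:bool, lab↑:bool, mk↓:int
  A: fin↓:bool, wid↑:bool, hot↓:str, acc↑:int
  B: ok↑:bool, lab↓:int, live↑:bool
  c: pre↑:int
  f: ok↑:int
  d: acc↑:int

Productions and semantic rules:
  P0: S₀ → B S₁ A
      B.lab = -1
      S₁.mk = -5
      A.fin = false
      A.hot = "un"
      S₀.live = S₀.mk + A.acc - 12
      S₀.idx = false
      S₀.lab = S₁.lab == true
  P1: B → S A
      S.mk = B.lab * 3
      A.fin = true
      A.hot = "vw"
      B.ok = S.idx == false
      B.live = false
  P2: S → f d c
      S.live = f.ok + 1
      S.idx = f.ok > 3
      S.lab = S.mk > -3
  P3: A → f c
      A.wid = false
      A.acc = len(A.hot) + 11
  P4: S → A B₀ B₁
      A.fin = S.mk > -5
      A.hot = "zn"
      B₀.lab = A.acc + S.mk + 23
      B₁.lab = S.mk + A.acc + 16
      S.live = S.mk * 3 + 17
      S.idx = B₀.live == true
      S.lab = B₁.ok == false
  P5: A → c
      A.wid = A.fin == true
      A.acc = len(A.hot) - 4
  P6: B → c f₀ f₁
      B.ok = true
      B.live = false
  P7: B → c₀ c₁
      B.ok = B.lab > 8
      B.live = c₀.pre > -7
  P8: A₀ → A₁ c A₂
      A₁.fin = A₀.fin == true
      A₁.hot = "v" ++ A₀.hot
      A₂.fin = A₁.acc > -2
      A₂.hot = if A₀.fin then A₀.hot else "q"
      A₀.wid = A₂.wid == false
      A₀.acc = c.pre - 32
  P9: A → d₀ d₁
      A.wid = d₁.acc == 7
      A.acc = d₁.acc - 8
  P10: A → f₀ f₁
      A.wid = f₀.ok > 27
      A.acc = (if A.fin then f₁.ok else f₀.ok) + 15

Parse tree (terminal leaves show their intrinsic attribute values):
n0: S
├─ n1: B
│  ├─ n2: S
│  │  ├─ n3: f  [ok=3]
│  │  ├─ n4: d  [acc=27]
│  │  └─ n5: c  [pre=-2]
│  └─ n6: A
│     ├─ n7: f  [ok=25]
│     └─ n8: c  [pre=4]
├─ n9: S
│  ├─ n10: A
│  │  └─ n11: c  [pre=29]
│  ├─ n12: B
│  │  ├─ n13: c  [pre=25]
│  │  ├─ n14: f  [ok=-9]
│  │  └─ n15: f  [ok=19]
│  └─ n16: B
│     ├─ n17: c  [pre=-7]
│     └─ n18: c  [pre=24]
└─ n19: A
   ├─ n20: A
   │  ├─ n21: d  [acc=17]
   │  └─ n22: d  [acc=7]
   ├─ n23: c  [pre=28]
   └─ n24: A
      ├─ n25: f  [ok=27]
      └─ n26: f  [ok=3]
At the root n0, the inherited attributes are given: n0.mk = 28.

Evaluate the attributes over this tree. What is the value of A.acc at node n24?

1. n0.mk = 28  [given at root]
2. n1.lab = -1  [-1]
3. n2.mk = -3  [B.lab * 3]
4. n3.ok = 3  [terminal]
5. n4.acc = 27  [terminal]
6. n5.pre = -2  [terminal]
7. n2.live = 4  [f.ok + 1]
8. n2.idx = false  [f.ok > 3]
9. n2.lab = false  [S.mk > -3]
10. n6.fin = true  [true]
11. n6.hot = "vw"  ["vw"]
12. n7.ok = 25  [terminal]
13. n8.pre = 4  [terminal]
14. n6.wid = false  [false]
15. n6.acc = 13  [len(A.hot) + 11]
16. n1.ok = true  [S.idx == false]
17. n1.live = false  [false]
18. n9.mk = -5  [-5]
19. n10.fin = false  [S.mk > -5]
20. n10.hot = "zn"  ["zn"]
21. n11.pre = 29  [terminal]
22. n10.wid = false  [A.fin == true]
23. n10.acc = -2  [len(A.hot) - 4]
24. n12.lab = 16  [A.acc + S.mk + 23]
25. n13.pre = 25  [terminal]
26. n14.ok = -9  [terminal]
27. n15.ok = 19  [terminal]
28. n12.ok = true  [true]
29. n12.live = false  [false]
30. n16.lab = 9  [S.mk + A.acc + 16]
31. n17.pre = -7  [terminal]
32. n18.pre = 24  [terminal]
33. n16.ok = true  [B.lab > 8]
34. n16.live = false  [c₀.pre > -7]
35. n9.live = 2  [S.mk * 3 + 17]
36. n9.idx = false  [B₀.live == true]
37. n9.lab = false  [B₁.ok == false]
38. n19.fin = false  [false]
39. n19.hot = "un"  ["un"]
40. n20.fin = false  [A₀.fin == true]
41. n20.hot = "vun"  ["v" ++ A₀.hot]
42. n21.acc = 17  [terminal]
43. n22.acc = 7  [terminal]
44. n20.wid = true  [d₁.acc == 7]
45. n20.acc = -1  [d₁.acc - 8]
46. n23.pre = 28  [terminal]
47. n24.fin = true  [A₁.acc > -2]
48. n24.hot = "q"  [if A₀.fin then A₀.hot else "q"]
49. n25.ok = 27  [terminal]
50. n26.ok = 3  [terminal]
51. n24.wid = false  [f₀.ok > 27]
52. n24.acc = 18  [(if A.fin then f₁.ok else f₀.ok) + 15]
53. n19.wid = true  [A₂.wid == false]
54. n19.acc = -4  [c.pre - 32]
55. n0.live = 12  [S₀.mk + A.acc - 12]
56. n0.idx = false  [false]
57. n0.lab = false  [S₁.lab == true]

18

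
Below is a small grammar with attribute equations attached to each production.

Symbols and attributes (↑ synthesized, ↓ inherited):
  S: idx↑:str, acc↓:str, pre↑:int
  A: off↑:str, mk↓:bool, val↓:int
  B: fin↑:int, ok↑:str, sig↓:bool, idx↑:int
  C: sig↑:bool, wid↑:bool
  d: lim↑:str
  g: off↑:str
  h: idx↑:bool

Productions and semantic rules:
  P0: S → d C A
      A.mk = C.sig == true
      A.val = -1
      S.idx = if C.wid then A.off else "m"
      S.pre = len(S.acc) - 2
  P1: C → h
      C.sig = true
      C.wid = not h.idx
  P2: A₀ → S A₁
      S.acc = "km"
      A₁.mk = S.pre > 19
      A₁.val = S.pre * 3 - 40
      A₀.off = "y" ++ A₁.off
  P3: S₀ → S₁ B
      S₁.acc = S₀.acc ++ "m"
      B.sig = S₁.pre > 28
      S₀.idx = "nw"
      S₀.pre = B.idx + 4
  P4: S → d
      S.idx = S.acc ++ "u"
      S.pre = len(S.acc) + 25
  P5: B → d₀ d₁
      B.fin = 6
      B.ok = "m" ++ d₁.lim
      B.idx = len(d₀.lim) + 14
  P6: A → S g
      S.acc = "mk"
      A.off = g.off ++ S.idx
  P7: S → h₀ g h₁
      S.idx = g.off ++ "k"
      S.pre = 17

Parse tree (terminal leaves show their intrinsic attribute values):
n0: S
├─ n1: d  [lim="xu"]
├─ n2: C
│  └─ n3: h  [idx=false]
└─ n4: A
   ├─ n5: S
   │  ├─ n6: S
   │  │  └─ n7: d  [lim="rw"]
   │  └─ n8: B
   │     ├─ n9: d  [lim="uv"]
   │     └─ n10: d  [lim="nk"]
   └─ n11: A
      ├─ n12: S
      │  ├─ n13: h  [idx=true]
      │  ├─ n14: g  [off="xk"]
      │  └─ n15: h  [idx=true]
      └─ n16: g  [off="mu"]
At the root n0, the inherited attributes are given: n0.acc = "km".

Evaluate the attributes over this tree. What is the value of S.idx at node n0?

"ymuxkk"

1. n0.acc = "km"  [given at root]
2. n1.lim = "xu"  [terminal]
3. n3.idx = false  [terminal]
4. n2.sig = true  [true]
5. n2.wid = true  [not h.idx]
6. n4.mk = true  [C.sig == true]
7. n4.val = -1  [-1]
8. n5.acc = "km"  ["km"]
9. n6.acc = "kmm"  [S₀.acc ++ "m"]
10. n7.lim = "rw"  [terminal]
11. n6.idx = "kmmu"  [S.acc ++ "u"]
12. n6.pre = 28  [len(S.acc) + 25]
13. n8.sig = false  [S₁.pre > 28]
14. n9.lim = "uv"  [terminal]
15. n10.lim = "nk"  [terminal]
16. n8.fin = 6  [6]
17. n8.ok = "mnk"  ["m" ++ d₁.lim]
18. n8.idx = 16  [len(d₀.lim) + 14]
19. n5.idx = "nw"  ["nw"]
20. n5.pre = 20  [B.idx + 4]
21. n11.mk = true  [S.pre > 19]
22. n11.val = 20  [S.pre * 3 - 40]
23. n12.acc = "mk"  ["mk"]
24. n13.idx = true  [terminal]
25. n14.off = "xk"  [terminal]
26. n15.idx = true  [terminal]
27. n12.idx = "xkk"  [g.off ++ "k"]
28. n12.pre = 17  [17]
29. n16.off = "mu"  [terminal]
30. n11.off = "muxkk"  [g.off ++ S.idx]
31. n4.off = "ymuxkk"  ["y" ++ A₁.off]
32. n0.idx = "ymuxkk"  [if C.wid then A.off else "m"]
33. n0.pre = 0  [len(S.acc) - 2]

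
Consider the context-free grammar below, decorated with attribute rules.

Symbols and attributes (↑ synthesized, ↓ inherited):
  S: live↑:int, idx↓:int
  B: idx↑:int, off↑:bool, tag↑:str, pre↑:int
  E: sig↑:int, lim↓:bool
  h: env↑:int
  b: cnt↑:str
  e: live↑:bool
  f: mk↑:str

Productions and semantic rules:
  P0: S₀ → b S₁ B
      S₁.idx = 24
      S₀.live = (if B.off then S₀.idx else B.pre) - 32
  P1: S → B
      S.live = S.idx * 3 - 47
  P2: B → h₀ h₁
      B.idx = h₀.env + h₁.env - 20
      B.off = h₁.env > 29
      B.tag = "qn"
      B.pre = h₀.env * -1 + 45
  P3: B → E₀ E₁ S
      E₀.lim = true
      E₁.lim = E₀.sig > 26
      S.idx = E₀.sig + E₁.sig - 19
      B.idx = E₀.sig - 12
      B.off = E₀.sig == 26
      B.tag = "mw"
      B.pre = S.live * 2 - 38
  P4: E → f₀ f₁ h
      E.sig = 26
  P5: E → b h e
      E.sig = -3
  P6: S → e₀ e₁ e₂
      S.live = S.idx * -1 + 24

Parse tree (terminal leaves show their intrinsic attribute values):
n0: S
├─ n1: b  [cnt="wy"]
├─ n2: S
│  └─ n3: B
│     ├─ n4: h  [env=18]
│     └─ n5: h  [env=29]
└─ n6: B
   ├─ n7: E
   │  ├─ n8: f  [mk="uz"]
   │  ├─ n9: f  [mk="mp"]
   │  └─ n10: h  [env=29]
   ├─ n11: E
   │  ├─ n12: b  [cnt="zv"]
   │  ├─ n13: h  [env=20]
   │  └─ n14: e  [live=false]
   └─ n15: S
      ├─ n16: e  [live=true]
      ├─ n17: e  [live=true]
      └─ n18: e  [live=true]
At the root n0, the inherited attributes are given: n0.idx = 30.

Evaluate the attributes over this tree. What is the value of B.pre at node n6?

2

1. n0.idx = 30  [given at root]
2. n1.cnt = "wy"  [terminal]
3. n2.idx = 24  [24]
4. n4.env = 18  [terminal]
5. n5.env = 29  [terminal]
6. n3.idx = 27  [h₀.env + h₁.env - 20]
7. n3.off = false  [h₁.env > 29]
8. n3.tag = "qn"  ["qn"]
9. n3.pre = 27  [h₀.env * -1 + 45]
10. n2.live = 25  [S.idx * 3 - 47]
11. n7.lim = true  [true]
12. n8.mk = "uz"  [terminal]
13. n9.mk = "mp"  [terminal]
14. n10.env = 29  [terminal]
15. n7.sig = 26  [26]
16. n11.lim = false  [E₀.sig > 26]
17. n12.cnt = "zv"  [terminal]
18. n13.env = 20  [terminal]
19. n14.live = false  [terminal]
20. n11.sig = -3  [-3]
21. n15.idx = 4  [E₀.sig + E₁.sig - 19]
22. n16.live = true  [terminal]
23. n17.live = true  [terminal]
24. n18.live = true  [terminal]
25. n15.live = 20  [S.idx * -1 + 24]
26. n6.idx = 14  [E₀.sig - 12]
27. n6.off = true  [E₀.sig == 26]
28. n6.tag = "mw"  ["mw"]
29. n6.pre = 2  [S.live * 2 - 38]
30. n0.live = -2  [(if B.off then S₀.idx else B.pre) - 32]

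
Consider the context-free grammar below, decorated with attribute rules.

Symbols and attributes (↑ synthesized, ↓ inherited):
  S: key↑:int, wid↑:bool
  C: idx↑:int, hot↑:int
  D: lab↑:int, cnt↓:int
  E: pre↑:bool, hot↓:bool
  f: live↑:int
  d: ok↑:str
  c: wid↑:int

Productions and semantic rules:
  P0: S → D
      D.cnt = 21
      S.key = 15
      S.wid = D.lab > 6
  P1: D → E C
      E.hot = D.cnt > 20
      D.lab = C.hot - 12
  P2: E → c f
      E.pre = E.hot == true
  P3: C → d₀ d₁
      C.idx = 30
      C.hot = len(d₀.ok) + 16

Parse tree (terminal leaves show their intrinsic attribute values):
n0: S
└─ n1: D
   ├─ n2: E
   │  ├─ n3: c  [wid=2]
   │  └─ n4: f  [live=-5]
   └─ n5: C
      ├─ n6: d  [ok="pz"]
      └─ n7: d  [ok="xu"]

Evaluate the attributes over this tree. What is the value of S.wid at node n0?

1. n1.cnt = 21  [21]
2. n2.hot = true  [D.cnt > 20]
3. n3.wid = 2  [terminal]
4. n4.live = -5  [terminal]
5. n2.pre = true  [E.hot == true]
6. n6.ok = "pz"  [terminal]
7. n7.ok = "xu"  [terminal]
8. n5.idx = 30  [30]
9. n5.hot = 18  [len(d₀.ok) + 16]
10. n1.lab = 6  [C.hot - 12]
11. n0.key = 15  [15]
12. n0.wid = false  [D.lab > 6]

false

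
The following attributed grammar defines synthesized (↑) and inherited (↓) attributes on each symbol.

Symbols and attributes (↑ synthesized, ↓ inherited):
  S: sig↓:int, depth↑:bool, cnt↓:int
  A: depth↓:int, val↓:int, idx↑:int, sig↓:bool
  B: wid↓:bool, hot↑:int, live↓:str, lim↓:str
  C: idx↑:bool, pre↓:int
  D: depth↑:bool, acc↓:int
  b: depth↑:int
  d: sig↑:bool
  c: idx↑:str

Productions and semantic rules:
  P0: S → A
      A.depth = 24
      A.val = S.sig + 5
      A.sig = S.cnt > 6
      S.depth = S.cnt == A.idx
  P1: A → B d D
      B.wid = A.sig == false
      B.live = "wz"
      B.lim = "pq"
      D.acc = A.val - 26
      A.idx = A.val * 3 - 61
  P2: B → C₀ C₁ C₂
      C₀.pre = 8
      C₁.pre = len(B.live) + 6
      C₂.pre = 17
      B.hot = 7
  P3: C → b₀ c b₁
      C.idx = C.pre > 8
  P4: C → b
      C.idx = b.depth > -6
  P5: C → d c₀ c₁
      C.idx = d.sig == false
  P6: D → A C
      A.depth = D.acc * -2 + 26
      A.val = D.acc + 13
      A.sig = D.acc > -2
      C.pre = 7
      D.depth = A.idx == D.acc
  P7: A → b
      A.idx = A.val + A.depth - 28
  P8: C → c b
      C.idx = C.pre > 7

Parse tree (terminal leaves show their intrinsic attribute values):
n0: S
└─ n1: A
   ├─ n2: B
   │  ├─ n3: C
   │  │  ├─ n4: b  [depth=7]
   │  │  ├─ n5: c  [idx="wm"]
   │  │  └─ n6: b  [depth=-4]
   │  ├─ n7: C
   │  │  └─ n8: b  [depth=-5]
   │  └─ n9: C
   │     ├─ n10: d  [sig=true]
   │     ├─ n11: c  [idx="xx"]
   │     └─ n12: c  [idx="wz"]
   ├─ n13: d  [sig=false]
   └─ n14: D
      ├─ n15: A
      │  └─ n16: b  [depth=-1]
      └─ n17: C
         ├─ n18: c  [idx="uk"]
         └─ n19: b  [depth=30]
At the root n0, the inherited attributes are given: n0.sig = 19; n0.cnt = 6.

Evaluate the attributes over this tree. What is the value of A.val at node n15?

1. n0.sig = 19  [given at root]
2. n0.cnt = 6  [given at root]
3. n1.depth = 24  [24]
4. n1.val = 24  [S.sig + 5]
5. n1.sig = false  [S.cnt > 6]
6. n2.wid = true  [A.sig == false]
7. n2.live = "wz"  ["wz"]
8. n2.lim = "pq"  ["pq"]
9. n3.pre = 8  [8]
10. n4.depth = 7  [terminal]
11. n5.idx = "wm"  [terminal]
12. n6.depth = -4  [terminal]
13. n3.idx = false  [C.pre > 8]
14. n7.pre = 8  [len(B.live) + 6]
15. n8.depth = -5  [terminal]
16. n7.idx = true  [b.depth > -6]
17. n9.pre = 17  [17]
18. n10.sig = true  [terminal]
19. n11.idx = "xx"  [terminal]
20. n12.idx = "wz"  [terminal]
21. n9.idx = false  [d.sig == false]
22. n2.hot = 7  [7]
23. n13.sig = false  [terminal]
24. n14.acc = -2  [A.val - 26]
25. n15.depth = 30  [D.acc * -2 + 26]
26. n15.val = 11  [D.acc + 13]
27. n15.sig = false  [D.acc > -2]
28. n16.depth = -1  [terminal]
29. n15.idx = 13  [A.val + A.depth - 28]
30. n17.pre = 7  [7]
31. n18.idx = "uk"  [terminal]
32. n19.depth = 30  [terminal]
33. n17.idx = false  [C.pre > 7]
34. n14.depth = false  [A.idx == D.acc]
35. n1.idx = 11  [A.val * 3 - 61]
36. n0.depth = false  [S.cnt == A.idx]

11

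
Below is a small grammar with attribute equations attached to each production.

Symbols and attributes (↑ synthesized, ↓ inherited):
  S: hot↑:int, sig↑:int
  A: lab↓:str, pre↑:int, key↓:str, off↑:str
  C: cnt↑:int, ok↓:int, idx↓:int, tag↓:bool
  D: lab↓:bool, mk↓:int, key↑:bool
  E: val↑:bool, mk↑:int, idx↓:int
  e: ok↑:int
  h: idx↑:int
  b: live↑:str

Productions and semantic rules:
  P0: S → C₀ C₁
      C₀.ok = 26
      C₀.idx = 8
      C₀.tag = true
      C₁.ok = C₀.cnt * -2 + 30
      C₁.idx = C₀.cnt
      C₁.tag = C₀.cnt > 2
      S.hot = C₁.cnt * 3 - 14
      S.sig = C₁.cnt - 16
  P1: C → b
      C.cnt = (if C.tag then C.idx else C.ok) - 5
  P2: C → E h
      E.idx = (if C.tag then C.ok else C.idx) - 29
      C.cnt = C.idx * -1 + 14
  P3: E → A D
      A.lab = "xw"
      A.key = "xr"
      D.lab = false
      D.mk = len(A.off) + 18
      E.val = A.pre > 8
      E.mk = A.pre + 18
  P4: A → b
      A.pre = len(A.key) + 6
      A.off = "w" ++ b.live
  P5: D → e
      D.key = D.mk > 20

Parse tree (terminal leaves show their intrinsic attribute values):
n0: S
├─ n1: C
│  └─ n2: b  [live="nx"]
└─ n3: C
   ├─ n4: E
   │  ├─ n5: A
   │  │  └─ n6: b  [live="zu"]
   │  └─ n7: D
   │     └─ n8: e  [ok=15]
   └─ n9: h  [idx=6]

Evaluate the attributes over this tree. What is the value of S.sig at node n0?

1. n1.ok = 26  [26]
2. n1.idx = 8  [8]
3. n1.tag = true  [true]
4. n2.live = "nx"  [terminal]
5. n1.cnt = 3  [(if C.tag then C.idx else C.ok) - 5]
6. n3.ok = 24  [C₀.cnt * -2 + 30]
7. n3.idx = 3  [C₀.cnt]
8. n3.tag = true  [C₀.cnt > 2]
9. n4.idx = -5  [(if C.tag then C.ok else C.idx) - 29]
10. n5.lab = "xw"  ["xw"]
11. n5.key = "xr"  ["xr"]
12. n6.live = "zu"  [terminal]
13. n5.pre = 8  [len(A.key) + 6]
14. n5.off = "wzu"  ["w" ++ b.live]
15. n7.lab = false  [false]
16. n7.mk = 21  [len(A.off) + 18]
17. n8.ok = 15  [terminal]
18. n7.key = true  [D.mk > 20]
19. n4.val = false  [A.pre > 8]
20. n4.mk = 26  [A.pre + 18]
21. n9.idx = 6  [terminal]
22. n3.cnt = 11  [C.idx * -1 + 14]
23. n0.hot = 19  [C₁.cnt * 3 - 14]
24. n0.sig = -5  [C₁.cnt - 16]

-5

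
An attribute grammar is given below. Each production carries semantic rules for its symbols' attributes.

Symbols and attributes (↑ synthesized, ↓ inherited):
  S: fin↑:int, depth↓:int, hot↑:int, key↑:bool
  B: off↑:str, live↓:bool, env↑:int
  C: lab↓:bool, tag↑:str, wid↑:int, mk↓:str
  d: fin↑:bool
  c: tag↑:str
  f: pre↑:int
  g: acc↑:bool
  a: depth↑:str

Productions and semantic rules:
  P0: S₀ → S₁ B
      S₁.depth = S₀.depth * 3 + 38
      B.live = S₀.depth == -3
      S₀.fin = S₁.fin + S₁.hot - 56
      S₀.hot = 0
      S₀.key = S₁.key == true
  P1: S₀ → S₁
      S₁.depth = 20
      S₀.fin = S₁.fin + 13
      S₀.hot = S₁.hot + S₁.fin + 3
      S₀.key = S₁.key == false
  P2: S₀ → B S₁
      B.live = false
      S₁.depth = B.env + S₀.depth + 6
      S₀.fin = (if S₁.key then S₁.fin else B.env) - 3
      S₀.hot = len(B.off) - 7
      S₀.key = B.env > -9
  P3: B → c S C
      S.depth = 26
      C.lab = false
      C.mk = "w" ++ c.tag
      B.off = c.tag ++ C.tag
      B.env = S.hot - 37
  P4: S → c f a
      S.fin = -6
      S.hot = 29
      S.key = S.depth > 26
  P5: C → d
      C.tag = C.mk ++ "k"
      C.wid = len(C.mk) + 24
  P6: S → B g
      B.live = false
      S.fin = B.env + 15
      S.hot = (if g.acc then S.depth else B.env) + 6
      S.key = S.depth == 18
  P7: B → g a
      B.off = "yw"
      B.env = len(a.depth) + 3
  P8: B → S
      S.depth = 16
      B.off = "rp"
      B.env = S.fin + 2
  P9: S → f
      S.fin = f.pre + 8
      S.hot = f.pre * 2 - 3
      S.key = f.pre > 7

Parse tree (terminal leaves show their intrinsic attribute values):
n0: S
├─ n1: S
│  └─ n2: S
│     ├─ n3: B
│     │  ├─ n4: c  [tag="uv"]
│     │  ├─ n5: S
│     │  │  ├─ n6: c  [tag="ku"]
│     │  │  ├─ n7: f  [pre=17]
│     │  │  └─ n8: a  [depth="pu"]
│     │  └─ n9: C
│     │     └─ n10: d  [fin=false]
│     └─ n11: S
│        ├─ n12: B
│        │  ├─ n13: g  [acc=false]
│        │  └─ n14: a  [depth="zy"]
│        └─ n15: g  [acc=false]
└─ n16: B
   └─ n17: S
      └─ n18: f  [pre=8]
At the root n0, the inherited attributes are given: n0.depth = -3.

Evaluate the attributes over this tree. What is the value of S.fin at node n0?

1. n0.depth = -3  [given at root]
2. n1.depth = 29  [S₀.depth * 3 + 38]
3. n2.depth = 20  [20]
4. n3.live = false  [false]
5. n4.tag = "uv"  [terminal]
6. n5.depth = 26  [26]
7. n6.tag = "ku"  [terminal]
8. n7.pre = 17  [terminal]
9. n8.depth = "pu"  [terminal]
10. n5.fin = -6  [-6]
11. n5.hot = 29  [29]
12. n5.key = false  [S.depth > 26]
13. n9.lab = false  [false]
14. n9.mk = "wuv"  ["w" ++ c.tag]
15. n10.fin = false  [terminal]
16. n9.tag = "wuvk"  [C.mk ++ "k"]
17. n9.wid = 27  [len(C.mk) + 24]
18. n3.off = "uvwuvk"  [c.tag ++ C.tag]
19. n3.env = -8  [S.hot - 37]
20. n11.depth = 18  [B.env + S₀.depth + 6]
21. n12.live = false  [false]
22. n13.acc = false  [terminal]
23. n14.depth = "zy"  [terminal]
24. n12.off = "yw"  ["yw"]
25. n12.env = 5  [len(a.depth) + 3]
26. n15.acc = false  [terminal]
27. n11.fin = 20  [B.env + 15]
28. n11.hot = 11  [(if g.acc then S.depth else B.env) + 6]
29. n11.key = true  [S.depth == 18]
30. n2.fin = 17  [(if S₁.key then S₁.fin else B.env) - 3]
31. n2.hot = -1  [len(B.off) - 7]
32. n2.key = true  [B.env > -9]
33. n1.fin = 30  [S₁.fin + 13]
34. n1.hot = 19  [S₁.hot + S₁.fin + 3]
35. n1.key = false  [S₁.key == false]
36. n16.live = true  [S₀.depth == -3]
37. n17.depth = 16  [16]
38. n18.pre = 8  [terminal]
39. n17.fin = 16  [f.pre + 8]
40. n17.hot = 13  [f.pre * 2 - 3]
41. n17.key = true  [f.pre > 7]
42. n16.off = "rp"  ["rp"]
43. n16.env = 18  [S.fin + 2]
44. n0.fin = -7  [S₁.fin + S₁.hot - 56]
45. n0.hot = 0  [0]
46. n0.key = false  [S₁.key == true]

-7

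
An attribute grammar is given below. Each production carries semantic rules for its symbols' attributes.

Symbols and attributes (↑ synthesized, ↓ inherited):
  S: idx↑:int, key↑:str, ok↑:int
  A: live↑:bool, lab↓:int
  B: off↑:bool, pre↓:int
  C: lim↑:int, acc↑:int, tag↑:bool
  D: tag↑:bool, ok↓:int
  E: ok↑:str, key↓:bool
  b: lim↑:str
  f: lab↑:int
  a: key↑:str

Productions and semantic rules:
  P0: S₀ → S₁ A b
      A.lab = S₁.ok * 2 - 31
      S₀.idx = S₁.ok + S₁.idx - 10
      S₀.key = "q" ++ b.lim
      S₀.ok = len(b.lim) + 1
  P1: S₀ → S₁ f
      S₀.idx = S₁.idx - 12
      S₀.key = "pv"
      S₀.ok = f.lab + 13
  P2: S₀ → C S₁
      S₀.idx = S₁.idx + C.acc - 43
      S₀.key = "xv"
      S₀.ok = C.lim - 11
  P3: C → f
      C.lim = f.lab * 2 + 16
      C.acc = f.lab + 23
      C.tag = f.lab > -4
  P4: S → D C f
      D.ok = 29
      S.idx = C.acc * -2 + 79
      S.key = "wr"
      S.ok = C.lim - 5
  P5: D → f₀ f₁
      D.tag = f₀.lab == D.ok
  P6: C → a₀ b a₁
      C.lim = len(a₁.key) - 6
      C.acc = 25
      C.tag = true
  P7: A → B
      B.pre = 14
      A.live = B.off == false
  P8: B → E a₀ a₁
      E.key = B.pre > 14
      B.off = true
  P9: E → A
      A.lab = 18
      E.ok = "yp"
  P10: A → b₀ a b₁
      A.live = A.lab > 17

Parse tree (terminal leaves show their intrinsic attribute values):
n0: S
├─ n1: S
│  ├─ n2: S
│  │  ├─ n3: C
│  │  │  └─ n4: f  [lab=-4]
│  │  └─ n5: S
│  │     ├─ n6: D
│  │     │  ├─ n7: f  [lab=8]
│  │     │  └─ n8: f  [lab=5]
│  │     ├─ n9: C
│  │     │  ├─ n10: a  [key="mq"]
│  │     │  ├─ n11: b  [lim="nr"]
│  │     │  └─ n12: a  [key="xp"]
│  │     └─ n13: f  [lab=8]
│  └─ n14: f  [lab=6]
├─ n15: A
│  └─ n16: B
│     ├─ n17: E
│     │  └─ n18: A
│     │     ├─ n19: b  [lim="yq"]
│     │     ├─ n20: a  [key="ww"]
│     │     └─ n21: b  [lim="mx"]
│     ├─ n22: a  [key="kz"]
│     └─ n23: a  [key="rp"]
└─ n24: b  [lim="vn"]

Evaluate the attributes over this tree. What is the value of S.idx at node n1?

1. n4.lab = -4  [terminal]
2. n3.lim = 8  [f.lab * 2 + 16]
3. n3.acc = 19  [f.lab + 23]
4. n3.tag = false  [f.lab > -4]
5. n6.ok = 29  [29]
6. n7.lab = 8  [terminal]
7. n8.lab = 5  [terminal]
8. n6.tag = false  [f₀.lab == D.ok]
9. n10.key = "mq"  [terminal]
10. n11.lim = "nr"  [terminal]
11. n12.key = "xp"  [terminal]
12. n9.lim = -4  [len(a₁.key) - 6]
13. n9.acc = 25  [25]
14. n9.tag = true  [true]
15. n13.lab = 8  [terminal]
16. n5.idx = 29  [C.acc * -2 + 79]
17. n5.key = "wr"  ["wr"]
18. n5.ok = -9  [C.lim - 5]
19. n2.idx = 5  [S₁.idx + C.acc - 43]
20. n2.key = "xv"  ["xv"]
21. n2.ok = -3  [C.lim - 11]
22. n14.lab = 6  [terminal]
23. n1.idx = -7  [S₁.idx - 12]
24. n1.key = "pv"  ["pv"]
25. n1.ok = 19  [f.lab + 13]
26. n15.lab = 7  [S₁.ok * 2 - 31]
27. n16.pre = 14  [14]
28. n17.key = false  [B.pre > 14]
29. n18.lab = 18  [18]
30. n19.lim = "yq"  [terminal]
31. n20.key = "ww"  [terminal]
32. n21.lim = "mx"  [terminal]
33. n18.live = true  [A.lab > 17]
34. n17.ok = "yp"  ["yp"]
35. n22.key = "kz"  [terminal]
36. n23.key = "rp"  [terminal]
37. n16.off = true  [true]
38. n15.live = false  [B.off == false]
39. n24.lim = "vn"  [terminal]
40. n0.idx = 2  [S₁.ok + S₁.idx - 10]
41. n0.key = "qvn"  ["q" ++ b.lim]
42. n0.ok = 3  [len(b.lim) + 1]

-7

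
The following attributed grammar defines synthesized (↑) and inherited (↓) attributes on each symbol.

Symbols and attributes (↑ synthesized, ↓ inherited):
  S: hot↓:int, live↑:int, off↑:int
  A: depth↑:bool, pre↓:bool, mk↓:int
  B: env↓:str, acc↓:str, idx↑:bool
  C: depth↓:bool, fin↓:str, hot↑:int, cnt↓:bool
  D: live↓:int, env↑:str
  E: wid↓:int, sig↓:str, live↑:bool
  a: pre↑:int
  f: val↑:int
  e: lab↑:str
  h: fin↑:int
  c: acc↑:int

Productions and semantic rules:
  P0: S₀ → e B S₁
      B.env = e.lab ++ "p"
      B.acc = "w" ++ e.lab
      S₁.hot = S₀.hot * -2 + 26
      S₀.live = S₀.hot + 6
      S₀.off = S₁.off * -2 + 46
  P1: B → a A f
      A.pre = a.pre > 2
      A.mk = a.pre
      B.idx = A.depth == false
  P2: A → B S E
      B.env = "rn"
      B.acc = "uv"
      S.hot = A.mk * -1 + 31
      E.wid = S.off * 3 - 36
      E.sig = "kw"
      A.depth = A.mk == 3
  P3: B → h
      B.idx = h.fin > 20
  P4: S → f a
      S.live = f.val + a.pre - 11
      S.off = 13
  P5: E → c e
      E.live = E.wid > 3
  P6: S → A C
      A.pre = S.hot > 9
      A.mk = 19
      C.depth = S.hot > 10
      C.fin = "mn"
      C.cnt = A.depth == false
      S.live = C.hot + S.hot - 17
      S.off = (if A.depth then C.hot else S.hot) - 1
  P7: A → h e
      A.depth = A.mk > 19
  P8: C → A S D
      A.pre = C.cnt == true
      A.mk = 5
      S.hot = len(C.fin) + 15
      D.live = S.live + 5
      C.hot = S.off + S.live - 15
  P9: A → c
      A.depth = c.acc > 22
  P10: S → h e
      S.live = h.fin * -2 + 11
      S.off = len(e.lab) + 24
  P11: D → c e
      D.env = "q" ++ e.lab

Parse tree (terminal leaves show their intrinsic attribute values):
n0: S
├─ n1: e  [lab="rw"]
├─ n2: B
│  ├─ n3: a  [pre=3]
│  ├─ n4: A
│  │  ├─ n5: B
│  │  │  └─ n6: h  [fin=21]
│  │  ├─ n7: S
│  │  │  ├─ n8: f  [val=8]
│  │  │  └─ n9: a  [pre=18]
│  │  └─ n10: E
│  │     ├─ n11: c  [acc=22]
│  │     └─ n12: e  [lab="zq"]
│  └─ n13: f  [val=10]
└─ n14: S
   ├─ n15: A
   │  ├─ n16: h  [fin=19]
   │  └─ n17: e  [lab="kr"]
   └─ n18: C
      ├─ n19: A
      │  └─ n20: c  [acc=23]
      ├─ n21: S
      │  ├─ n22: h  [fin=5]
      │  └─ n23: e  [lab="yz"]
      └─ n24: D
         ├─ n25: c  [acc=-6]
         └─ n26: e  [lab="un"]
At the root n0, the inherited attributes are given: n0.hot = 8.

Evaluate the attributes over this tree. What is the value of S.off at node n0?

28

1. n0.hot = 8  [given at root]
2. n1.lab = "rw"  [terminal]
3. n2.env = "rwp"  [e.lab ++ "p"]
4. n2.acc = "wrw"  ["w" ++ e.lab]
5. n3.pre = 3  [terminal]
6. n4.pre = true  [a.pre > 2]
7. n4.mk = 3  [a.pre]
8. n5.env = "rn"  ["rn"]
9. n5.acc = "uv"  ["uv"]
10. n6.fin = 21  [terminal]
11. n5.idx = true  [h.fin > 20]
12. n7.hot = 28  [A.mk * -1 + 31]
13. n8.val = 8  [terminal]
14. n9.pre = 18  [terminal]
15. n7.live = 15  [f.val + a.pre - 11]
16. n7.off = 13  [13]
17. n10.wid = 3  [S.off * 3 - 36]
18. n10.sig = "kw"  ["kw"]
19. n11.acc = 22  [terminal]
20. n12.lab = "zq"  [terminal]
21. n10.live = false  [E.wid > 3]
22. n4.depth = true  [A.mk == 3]
23. n13.val = 10  [terminal]
24. n2.idx = false  [A.depth == false]
25. n14.hot = 10  [S₀.hot * -2 + 26]
26. n15.pre = true  [S.hot > 9]
27. n15.mk = 19  [19]
28. n16.fin = 19  [terminal]
29. n17.lab = "kr"  [terminal]
30. n15.depth = false  [A.mk > 19]
31. n18.depth = false  [S.hot > 10]
32. n18.fin = "mn"  ["mn"]
33. n18.cnt = true  [A.depth == false]
34. n19.pre = true  [C.cnt == true]
35. n19.mk = 5  [5]
36. n20.acc = 23  [terminal]
37. n19.depth = true  [c.acc > 22]
38. n21.hot = 17  [len(C.fin) + 15]
39. n22.fin = 5  [terminal]
40. n23.lab = "yz"  [terminal]
41. n21.live = 1  [h.fin * -2 + 11]
42. n21.off = 26  [len(e.lab) + 24]
43. n24.live = 6  [S.live + 5]
44. n25.acc = -6  [terminal]
45. n26.lab = "un"  [terminal]
46. n24.env = "qun"  ["q" ++ e.lab]
47. n18.hot = 12  [S.off + S.live - 15]
48. n14.live = 5  [C.hot + S.hot - 17]
49. n14.off = 9  [(if A.depth then C.hot else S.hot) - 1]
50. n0.live = 14  [S₀.hot + 6]
51. n0.off = 28  [S₁.off * -2 + 46]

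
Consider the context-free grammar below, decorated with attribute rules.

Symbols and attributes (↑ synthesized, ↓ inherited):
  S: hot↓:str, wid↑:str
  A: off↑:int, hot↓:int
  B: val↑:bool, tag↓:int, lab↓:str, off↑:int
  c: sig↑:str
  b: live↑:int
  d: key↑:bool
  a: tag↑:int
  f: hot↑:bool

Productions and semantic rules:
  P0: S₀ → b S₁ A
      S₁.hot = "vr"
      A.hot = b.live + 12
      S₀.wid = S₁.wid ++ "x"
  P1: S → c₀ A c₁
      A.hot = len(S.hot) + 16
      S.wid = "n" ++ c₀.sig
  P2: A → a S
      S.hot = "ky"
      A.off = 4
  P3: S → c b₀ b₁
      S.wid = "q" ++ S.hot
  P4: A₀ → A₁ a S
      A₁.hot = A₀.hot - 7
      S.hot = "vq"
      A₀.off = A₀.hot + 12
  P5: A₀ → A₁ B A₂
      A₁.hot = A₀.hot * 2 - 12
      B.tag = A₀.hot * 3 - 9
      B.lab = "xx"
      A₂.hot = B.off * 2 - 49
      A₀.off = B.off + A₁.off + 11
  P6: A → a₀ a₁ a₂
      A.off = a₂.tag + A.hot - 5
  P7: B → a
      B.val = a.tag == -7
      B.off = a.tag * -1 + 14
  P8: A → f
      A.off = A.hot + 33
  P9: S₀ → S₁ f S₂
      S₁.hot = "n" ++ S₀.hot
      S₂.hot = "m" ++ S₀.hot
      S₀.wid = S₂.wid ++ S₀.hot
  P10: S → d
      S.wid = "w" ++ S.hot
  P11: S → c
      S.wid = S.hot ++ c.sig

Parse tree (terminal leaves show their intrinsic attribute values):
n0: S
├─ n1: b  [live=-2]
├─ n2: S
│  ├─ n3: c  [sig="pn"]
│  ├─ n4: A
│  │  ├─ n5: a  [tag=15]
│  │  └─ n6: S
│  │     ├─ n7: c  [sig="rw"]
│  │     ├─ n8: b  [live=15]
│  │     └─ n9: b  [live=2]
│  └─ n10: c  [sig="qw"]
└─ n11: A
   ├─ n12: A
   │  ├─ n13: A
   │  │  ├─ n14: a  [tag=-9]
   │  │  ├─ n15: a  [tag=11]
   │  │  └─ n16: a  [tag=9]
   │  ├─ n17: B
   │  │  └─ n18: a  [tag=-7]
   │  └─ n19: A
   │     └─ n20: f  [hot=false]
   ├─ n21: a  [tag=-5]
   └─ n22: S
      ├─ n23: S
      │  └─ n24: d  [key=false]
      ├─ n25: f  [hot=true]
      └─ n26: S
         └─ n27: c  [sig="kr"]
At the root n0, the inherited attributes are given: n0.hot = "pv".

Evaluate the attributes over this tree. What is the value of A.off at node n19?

26

1. n0.hot = "pv"  [given at root]
2. n1.live = -2  [terminal]
3. n2.hot = "vr"  ["vr"]
4. n3.sig = "pn"  [terminal]
5. n4.hot = 18  [len(S.hot) + 16]
6. n5.tag = 15  [terminal]
7. n6.hot = "ky"  ["ky"]
8. n7.sig = "rw"  [terminal]
9. n8.live = 15  [terminal]
10. n9.live = 2  [terminal]
11. n6.wid = "qky"  ["q" ++ S.hot]
12. n4.off = 4  [4]
13. n10.sig = "qw"  [terminal]
14. n2.wid = "npn"  ["n" ++ c₀.sig]
15. n11.hot = 10  [b.live + 12]
16. n12.hot = 3  [A₀.hot - 7]
17. n13.hot = -6  [A₀.hot * 2 - 12]
18. n14.tag = -9  [terminal]
19. n15.tag = 11  [terminal]
20. n16.tag = 9  [terminal]
21. n13.off = -2  [a₂.tag + A.hot - 5]
22. n17.tag = 0  [A₀.hot * 3 - 9]
23. n17.lab = "xx"  ["xx"]
24. n18.tag = -7  [terminal]
25. n17.val = true  [a.tag == -7]
26. n17.off = 21  [a.tag * -1 + 14]
27. n19.hot = -7  [B.off * 2 - 49]
28. n20.hot = false  [terminal]
29. n19.off = 26  [A.hot + 33]
30. n12.off = 30  [B.off + A₁.off + 11]
31. n21.tag = -5  [terminal]
32. n22.hot = "vq"  ["vq"]
33. n23.hot = "nvq"  ["n" ++ S₀.hot]
34. n24.key = false  [terminal]
35. n23.wid = "wnvq"  ["w" ++ S.hot]
36. n25.hot = true  [terminal]
37. n26.hot = "mvq"  ["m" ++ S₀.hot]
38. n27.sig = "kr"  [terminal]
39. n26.wid = "mvqkr"  [S.hot ++ c.sig]
40. n22.wid = "mvqkrvq"  [S₂.wid ++ S₀.hot]
41. n11.off = 22  [A₀.hot + 12]
42. n0.wid = "npnx"  [S₁.wid ++ "x"]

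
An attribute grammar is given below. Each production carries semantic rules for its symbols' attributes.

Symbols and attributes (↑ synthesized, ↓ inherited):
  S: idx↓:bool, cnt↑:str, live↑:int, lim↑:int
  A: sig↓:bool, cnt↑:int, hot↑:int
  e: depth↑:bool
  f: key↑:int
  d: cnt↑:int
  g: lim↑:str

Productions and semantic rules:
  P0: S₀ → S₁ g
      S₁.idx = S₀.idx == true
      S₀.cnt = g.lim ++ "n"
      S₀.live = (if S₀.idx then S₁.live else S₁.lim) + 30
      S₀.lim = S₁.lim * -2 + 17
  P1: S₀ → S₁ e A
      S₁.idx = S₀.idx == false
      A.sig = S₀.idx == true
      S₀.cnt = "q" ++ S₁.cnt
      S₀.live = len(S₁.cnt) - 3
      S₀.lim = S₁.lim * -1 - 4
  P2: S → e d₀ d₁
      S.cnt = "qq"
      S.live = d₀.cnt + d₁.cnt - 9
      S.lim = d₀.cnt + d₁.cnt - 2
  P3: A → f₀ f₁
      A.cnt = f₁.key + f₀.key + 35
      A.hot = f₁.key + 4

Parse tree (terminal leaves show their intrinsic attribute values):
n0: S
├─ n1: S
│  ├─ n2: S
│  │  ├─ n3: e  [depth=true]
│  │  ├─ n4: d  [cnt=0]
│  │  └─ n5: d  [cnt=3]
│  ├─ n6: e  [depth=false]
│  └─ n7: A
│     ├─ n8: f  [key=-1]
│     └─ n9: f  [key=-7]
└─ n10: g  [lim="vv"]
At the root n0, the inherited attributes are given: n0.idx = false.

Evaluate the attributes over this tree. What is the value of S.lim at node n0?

1. n0.idx = false  [given at root]
2. n1.idx = false  [S₀.idx == true]
3. n2.idx = true  [S₀.idx == false]
4. n3.depth = true  [terminal]
5. n4.cnt = 0  [terminal]
6. n5.cnt = 3  [terminal]
7. n2.cnt = "qq"  ["qq"]
8. n2.live = -6  [d₀.cnt + d₁.cnt - 9]
9. n2.lim = 1  [d₀.cnt + d₁.cnt - 2]
10. n6.depth = false  [terminal]
11. n7.sig = false  [S₀.idx == true]
12. n8.key = -1  [terminal]
13. n9.key = -7  [terminal]
14. n7.cnt = 27  [f₁.key + f₀.key + 35]
15. n7.hot = -3  [f₁.key + 4]
16. n1.cnt = "qqq"  ["q" ++ S₁.cnt]
17. n1.live = -1  [len(S₁.cnt) - 3]
18. n1.lim = -5  [S₁.lim * -1 - 4]
19. n10.lim = "vv"  [terminal]
20. n0.cnt = "vvn"  [g.lim ++ "n"]
21. n0.live = 25  [(if S₀.idx then S₁.live else S₁.lim) + 30]
22. n0.lim = 27  [S₁.lim * -2 + 17]

27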